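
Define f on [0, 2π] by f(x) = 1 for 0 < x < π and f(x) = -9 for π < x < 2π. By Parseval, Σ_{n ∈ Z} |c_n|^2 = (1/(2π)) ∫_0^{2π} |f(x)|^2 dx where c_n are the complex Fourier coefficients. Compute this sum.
Σ |c_n|^2 = 41

Parseval equates the L^2 energy of f (normalised by 1/(2π)) with the ℓ^2 sum of its Fourier coefficients: (1/(2π)) ∫_0^{2π} |f|^2 = Σ |c_n|^2.
Compute the left side: (1/(2π)) [∫_0^π 1^2 dx + ∫_π^{2π} (-9)^2 dx] = (1/(2π)) · (1π + 81π) = (1 + 81)/2 = 41.
So Σ_{n ∈ Z} |c_n|^2 = 41.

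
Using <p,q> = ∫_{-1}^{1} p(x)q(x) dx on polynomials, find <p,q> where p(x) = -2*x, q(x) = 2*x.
<p,q> = -8/3

Expand the product: p(x)·q(x) = -4*x^2.
∫_{-1}^{1} of each monomial x^k gives [2/(k+1) if k even, 0 if k odd]. Integrating term-by-term (or equivalently evaluating the antiderivative F(x) = -4*x^3/3 at the endpoints):
  F(1) − F(−1) = -4/3 − (4/3) = -8/3.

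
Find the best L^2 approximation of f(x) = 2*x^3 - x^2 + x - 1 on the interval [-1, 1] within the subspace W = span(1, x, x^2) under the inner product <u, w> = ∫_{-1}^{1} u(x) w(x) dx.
g(x) = -x^2 + 11*x/5 - 1

The best approximation g ∈ W is the orthogonal projection of f onto W. Writing g = a_0 + a_1 x + a_2 x^2, the coefficients solve the normal equations G · a = b where
  G_{ij} = <φ_i, φ_j> and b_i = <f, φ_i>, with φ_0 = 1, φ_1 = x, φ_2 = x^2.
G =
  [2, 0, 2/3]
  [0, 2/3, 0]
  [2/3, 0, 2/5],
b = (-8/3, 22/15, -16/15).
Solving gives a_0 = -1, a_1 = 11/5, a_2 = -1, so
  g(x) = -x^2 + 11*x/5 - 1.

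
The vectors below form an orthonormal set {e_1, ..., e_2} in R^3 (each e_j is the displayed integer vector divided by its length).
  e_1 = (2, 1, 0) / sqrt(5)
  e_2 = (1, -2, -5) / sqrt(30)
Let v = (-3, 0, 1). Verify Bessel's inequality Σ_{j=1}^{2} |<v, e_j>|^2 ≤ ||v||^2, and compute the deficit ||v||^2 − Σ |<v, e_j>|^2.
Σ |<v, e_j>|^2 = 28/3; ||v||^2 = 10; deficit = 2/3

Write each e_j = u_j / sqrt(<u_j, u_j>) where u_j is the displayed integer vector. Then <v, e_j> = <v, u_j> / sqrt(<u_j, u_j>), so |<v, e_j>|^2 = <v, u_j>^2 / <u_j, u_j>.
Coefficients: <v, e_1> = -6/sqrt(5), <v, e_2> = -8/sqrt(30).
Square and sum: Σ |<v, e_j>|^2 = 28/3.
Compute ||v||^2 = v·v = 10.
Deficit = 10 − 28/3 = 2/3 ≥ 0, confirming Bessel's inequality. (The deficit equals ||v − Σ <v,e_j> e_j||^2, the squared distance from v to span{e_j}.)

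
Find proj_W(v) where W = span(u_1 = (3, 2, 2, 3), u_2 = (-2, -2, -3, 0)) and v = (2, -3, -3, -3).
proj_W(v) = (-329/186, -125/93, -148/93, -79/62)

Set up U = [u_1 | ... | u_2] ∈ R^(4×2). The projector onto W = col(U) is P = U (U^T U)^(-1) U^T.
Compute U^T U =
  [26, -16]
  [-16, 17],
and U^T v = (-15, 11).
Solve U^T U · c = U^T v for the coefficients: c = (-79/186, 23/93). The projection is proj_W(v) = U c.
Check: (v - proj_W(v)) · u_1 = 0  (should be 0).
Check: (v - proj_W(v)) · u_2 = 0  (should be 0).
Result: proj_W(v) = (-329/186, -125/93, -148/93, -79/62).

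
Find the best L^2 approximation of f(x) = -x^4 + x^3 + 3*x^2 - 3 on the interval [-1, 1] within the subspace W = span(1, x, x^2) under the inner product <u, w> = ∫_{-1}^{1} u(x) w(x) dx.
g(x) = 15*x^2/7 + 3*x/5 - 102/35

The best approximation g ∈ W is the orthogonal projection of f onto W. Writing g = a_0 + a_1 x + a_2 x^2, the coefficients solve the normal equations G · a = b where
  G_{ij} = <φ_i, φ_j> and b_i = <f, φ_i>, with φ_0 = 1, φ_1 = x, φ_2 = x^2.
G =
  [2, 0, 2/3]
  [0, 2/3, 0]
  [2/3, 0, 2/5],
b = (-22/5, 2/5, -38/35).
Solving gives a_0 = -102/35, a_1 = 3/5, a_2 = 15/7, so
  g(x) = 15*x^2/7 + 3*x/5 - 102/35.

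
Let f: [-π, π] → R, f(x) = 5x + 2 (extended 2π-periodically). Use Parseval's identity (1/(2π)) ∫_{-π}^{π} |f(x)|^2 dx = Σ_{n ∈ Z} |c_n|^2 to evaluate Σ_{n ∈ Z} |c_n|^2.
Σ |c_n|^2 = 25π^2/3 + 4

Expand and integrate term by term over [-π, π]:
  ∫ (5x)^2 dx = 25·(2π^3/3); ∫ 2·5·(2)·x dx = 0 (odd integrand); ∫ 2^2 dx = 4·2π.
So (1/(2π)) ∫_{-π}^{π} (5x + 2)^2 dx = 25π^2/3 + 4 = 25π^2/3 + 4.
Parseval ⇒ Σ |c_n|^2 = 25π^2/3 + 4.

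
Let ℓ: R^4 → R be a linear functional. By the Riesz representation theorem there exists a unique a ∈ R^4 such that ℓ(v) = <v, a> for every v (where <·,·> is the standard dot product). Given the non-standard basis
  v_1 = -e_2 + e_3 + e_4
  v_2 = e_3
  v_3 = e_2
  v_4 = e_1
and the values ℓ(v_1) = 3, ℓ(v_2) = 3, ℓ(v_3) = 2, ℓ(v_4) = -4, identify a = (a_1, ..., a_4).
a = (-4, 2, 3, 2)

Write a = (a_1, ..., a_4) in the standard basis. For each basis vector v_i, ℓ(v_i) = <v_i, a> is a linear equation in the a_j's. Collect the n equations into a matrix system V a = ℓ, where row i of V is v_i (expressed in the standard basis). Since V is invertible (lower-triangular with 1s on the diagonal, up to permutation), solve by back-substitution:
  V =
[[0, -1, 1, 1],
 [0, 0, 1, 0],
 [0, 1, 0, 0],
 [1, 0, 0, 0]]
  V a = (3, 3, 2, -4)
Solving gives a = (-4, 2, 3, 2).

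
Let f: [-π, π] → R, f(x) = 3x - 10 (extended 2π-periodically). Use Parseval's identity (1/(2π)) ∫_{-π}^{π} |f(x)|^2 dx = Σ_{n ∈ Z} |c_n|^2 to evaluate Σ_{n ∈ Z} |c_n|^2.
Σ |c_n|^2 = 3π^2 + 100

Expand and integrate term by term over [-π, π]:
  ∫ (3x)^2 dx = 9·(2π^3/3); ∫ 2·3·(-10)·x dx = 0 (odd integrand); ∫ (-10)^2 dx = 100·2π.
So (1/(2π)) ∫_{-π}^{π} (3x - 10)^2 dx = 9π^2/3 + 100 = 3π^2 + 100.
Parseval ⇒ Σ |c_n|^2 = 3π^2 + 100.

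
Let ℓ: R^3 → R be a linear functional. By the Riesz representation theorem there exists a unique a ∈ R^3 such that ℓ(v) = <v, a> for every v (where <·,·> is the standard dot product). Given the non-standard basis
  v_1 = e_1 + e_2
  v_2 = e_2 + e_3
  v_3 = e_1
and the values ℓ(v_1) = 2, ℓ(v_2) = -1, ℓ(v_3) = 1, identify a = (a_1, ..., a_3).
a = (1, 1, -2)

Write a = (a_1, ..., a_3) in the standard basis. For each basis vector v_i, ℓ(v_i) = <v_i, a> is a linear equation in the a_j's. Collect the n equations into a matrix system V a = ℓ, where row i of V is v_i (expressed in the standard basis). Since V is invertible (lower-triangular with 1s on the diagonal, up to permutation), solve by back-substitution:
  V =
[[1, 1, 0],
 [0, 1, 1],
 [1, 0, 0]]
  V a = (2, -1, 1)
Solving gives a = (1, 1, -2).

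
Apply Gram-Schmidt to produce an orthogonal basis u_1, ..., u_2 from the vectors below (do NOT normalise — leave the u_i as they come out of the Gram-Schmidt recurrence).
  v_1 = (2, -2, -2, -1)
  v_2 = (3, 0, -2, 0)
Orthogonal basis:
  u_1 = (2, -2, -2, -1)
  u_2 = (19/13, 20/13, -6/13, 10/13)

Apply the Gram-Schmidt recurrence
  u_1 = v_1
  u_i = v_i − Σ_{j<i} ((v_i · u_j) / (u_j · u_j)) · u_j.

Step by step this gives:
  u_1 = (2, -2, -2, -1)
  u_2 = (19/13, 20/13, -6/13, 10/13)

Orthogonality check:
  u_2 · u_1 = 0 (should be 0)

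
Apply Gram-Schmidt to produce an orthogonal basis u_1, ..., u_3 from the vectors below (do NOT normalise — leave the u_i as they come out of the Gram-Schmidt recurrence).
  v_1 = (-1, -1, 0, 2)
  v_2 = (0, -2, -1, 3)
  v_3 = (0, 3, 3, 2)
Orthogonal basis:
  u_1 = (-1, -1, 0, 2)
  u_2 = (4/3, -2/3, -1, 1/3)
  u_3 = (19/10, 23/10, 17/10, 21/10)

Apply the Gram-Schmidt recurrence
  u_1 = v_1
  u_i = v_i − Σ_{j<i} ((v_i · u_j) / (u_j · u_j)) · u_j.

Step by step this gives:
  u_1 = (-1, -1, 0, 2)
  u_2 = (4/3, -2/3, -1, 1/3)
  u_3 = (19/10, 23/10, 17/10, 21/10)

Orthogonality check:
  u_2 · u_1 = 0 (should be 0)
  u_3 · u_1 = 0 (should be 0)
  u_3 · u_2 = 0 (should be 0)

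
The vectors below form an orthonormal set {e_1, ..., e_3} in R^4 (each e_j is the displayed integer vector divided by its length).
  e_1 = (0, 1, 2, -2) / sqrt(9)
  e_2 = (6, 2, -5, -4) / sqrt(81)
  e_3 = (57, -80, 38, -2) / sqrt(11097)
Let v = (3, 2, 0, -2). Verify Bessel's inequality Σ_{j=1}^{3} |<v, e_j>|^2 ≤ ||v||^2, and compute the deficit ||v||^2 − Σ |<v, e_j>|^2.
Σ |<v, e_j>|^2 = 2073/137; ||v||^2 = 17; deficit = 256/137

Write each e_j = u_j / sqrt(<u_j, u_j>) where u_j is the displayed integer vector. Then <v, e_j> = <v, u_j> / sqrt(<u_j, u_j>), so |<v, e_j>|^2 = <v, u_j>^2 / <u_j, u_j>.
Coefficients: <v, e_1> = 6/sqrt(9), <v, e_2> = 30/sqrt(81), <v, e_3> = 15/sqrt(11097).
Square and sum: Σ |<v, e_j>|^2 = 2073/137.
Compute ||v||^2 = v·v = 17.
Deficit = 17 − 2073/137 = 256/137 ≥ 0, confirming Bessel's inequality. (The deficit equals ||v − Σ <v,e_j> e_j||^2, the squared distance from v to span{e_j}.)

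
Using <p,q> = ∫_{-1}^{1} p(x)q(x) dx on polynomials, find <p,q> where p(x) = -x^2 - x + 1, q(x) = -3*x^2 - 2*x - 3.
<p,q> = -52/15

Expand the product: p(x)·q(x) = 3*x^4 + 5*x^3 + 2*x^2 + x - 3.
∫_{-1}^{1} of each monomial x^k gives [2/(k+1) if k even, 0 if k odd]. Integrating term-by-term (or equivalently evaluating the antiderivative F(x) = 3*x^5/5 + 5*x^4/4 + 2*x^3/3 + x^2/2 - 3*x at the endpoints):
  F(1) − F(−1) = 1/60 − (209/60) = -52/15.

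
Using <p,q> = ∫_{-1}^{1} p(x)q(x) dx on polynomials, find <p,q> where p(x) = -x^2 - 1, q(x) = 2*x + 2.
<p,q> = -16/3

Expand the product: p(x)·q(x) = -2*x^3 - 2*x^2 - 2*x - 2.
∫_{-1}^{1} of each monomial x^k gives [2/(k+1) if k even, 0 if k odd]. Integrating term-by-term (or equivalently evaluating the antiderivative F(x) = -x^4/2 - 2*x^3/3 - x^2 - 2*x at the endpoints):
  F(1) − F(−1) = -25/6 − (7/6) = -16/3.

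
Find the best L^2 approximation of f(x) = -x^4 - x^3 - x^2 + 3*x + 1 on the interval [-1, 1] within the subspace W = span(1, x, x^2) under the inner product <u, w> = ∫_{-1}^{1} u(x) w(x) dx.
g(x) = -13*x^2/7 + 12*x/5 + 38/35

The best approximation g ∈ W is the orthogonal projection of f onto W. Writing g = a_0 + a_1 x + a_2 x^2, the coefficients solve the normal equations G · a = b where
  G_{ij} = <φ_i, φ_j> and b_i = <f, φ_i>, with φ_0 = 1, φ_1 = x, φ_2 = x^2.
G =
  [2, 0, 2/3]
  [0, 2/3, 0]
  [2/3, 0, 2/5],
b = (14/15, 8/5, -2/105).
Solving gives a_0 = 38/35, a_1 = 12/5, a_2 = -13/7, so
  g(x) = -13*x^2/7 + 12*x/5 + 38/35.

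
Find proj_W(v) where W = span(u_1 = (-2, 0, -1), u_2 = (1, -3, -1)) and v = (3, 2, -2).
proj_W(v) = (3/2, 1/2, 1)

Set up U = [u_1 | ... | u_2] ∈ R^(3×2). The projector onto W = col(U) is P = U (U^T U)^(-1) U^T.
Compute U^T U =
  [5, -1]
  [-1, 11],
and U^T v = (-4, -1).
Solve U^T U · c = U^T v for the coefficients: c = (-5/6, -1/6). The projection is proj_W(v) = U c.
Check: (v - proj_W(v)) · u_1 = 0  (should be 0).
Check: (v - proj_W(v)) · u_2 = 0  (should be 0).
Result: proj_W(v) = (3/2, 1/2, 1).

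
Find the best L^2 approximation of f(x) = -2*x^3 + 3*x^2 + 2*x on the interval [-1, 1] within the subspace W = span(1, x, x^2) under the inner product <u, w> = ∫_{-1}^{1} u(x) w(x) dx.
g(x) = 3*x^2 + 4*x/5

The best approximation g ∈ W is the orthogonal projection of f onto W. Writing g = a_0 + a_1 x + a_2 x^2, the coefficients solve the normal equations G · a = b where
  G_{ij} = <φ_i, φ_j> and b_i = <f, φ_i>, with φ_0 = 1, φ_1 = x, φ_2 = x^2.
G =
  [2, 0, 2/3]
  [0, 2/3, 0]
  [2/3, 0, 2/5],
b = (2, 8/15, 6/5).
Solving gives a_0 = 0, a_1 = 4/5, a_2 = 3, so
  g(x) = 3*x^2 + 4*x/5.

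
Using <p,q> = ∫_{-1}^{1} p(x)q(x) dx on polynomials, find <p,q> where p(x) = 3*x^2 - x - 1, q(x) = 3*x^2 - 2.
<p,q> = 8/5

Expand the product: p(x)·q(x) = 9*x^4 - 3*x^3 - 9*x^2 + 2*x + 2.
∫_{-1}^{1} of each monomial x^k gives [2/(k+1) if k even, 0 if k odd]. Integrating term-by-term (or equivalently evaluating the antiderivative F(x) = 9*x^5/5 - 3*x^4/4 - 3*x^3 + x^2 + 2*x at the endpoints):
  F(1) − F(−1) = 21/20 − (-11/20) = 8/5.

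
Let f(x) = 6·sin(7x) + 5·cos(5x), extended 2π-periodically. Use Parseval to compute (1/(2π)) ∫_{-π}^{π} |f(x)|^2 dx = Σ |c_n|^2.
Σ |c_n|^2 = 61/2

Expand |f|^2 and use orthogonality of {sin(nx), cos(mx)} on [-π, π]:
  ∫_{-π}^{π} sin(nx)^2 dx = π, ∫ cos(mx)^2 dx = π, and cross terms integrate to 0.
So ∫_{-π}^{π} f(x)^2 dx = 6^2 · π + 5^2 · π = (36 + 25)π.
Divide by 2π: (36 + 25)/2 = 61/2.
By Parseval, this equals Σ |c_n|^2.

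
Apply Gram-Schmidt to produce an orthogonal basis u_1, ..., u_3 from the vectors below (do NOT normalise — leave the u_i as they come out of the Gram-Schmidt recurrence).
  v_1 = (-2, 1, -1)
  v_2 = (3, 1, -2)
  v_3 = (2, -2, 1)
Orthogonal basis:
  u_1 = (-2, 1, -1)
  u_2 = (2, 3/2, -5/2)
  u_3 = (-7/75, -49/75, -7/15)

Apply the Gram-Schmidt recurrence
  u_1 = v_1
  u_i = v_i − Σ_{j<i} ((v_i · u_j) / (u_j · u_j)) · u_j.

Step by step this gives:
  u_1 = (-2, 1, -1)
  u_2 = (2, 3/2, -5/2)
  u_3 = (-7/75, -49/75, -7/15)

Orthogonality check:
  u_2 · u_1 = 0 (should be 0)
  u_3 · u_1 = 0 (should be 0)
  u_3 · u_2 = 0 (should be 0)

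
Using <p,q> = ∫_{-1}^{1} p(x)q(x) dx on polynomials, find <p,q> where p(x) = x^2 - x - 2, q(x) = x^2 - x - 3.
<p,q> = 146/15

Expand the product: p(x)·q(x) = x^4 - 2*x^3 - 4*x^2 + 5*x + 6.
∫_{-1}^{1} of each monomial x^k gives [2/(k+1) if k even, 0 if k odd]. Integrating term-by-term (or equivalently evaluating the antiderivative F(x) = x^5/5 - x^4/2 - 4*x^3/3 + 5*x^2/2 + 6*x at the endpoints):
  F(1) − F(−1) = 103/15 − (-43/15) = 146/15.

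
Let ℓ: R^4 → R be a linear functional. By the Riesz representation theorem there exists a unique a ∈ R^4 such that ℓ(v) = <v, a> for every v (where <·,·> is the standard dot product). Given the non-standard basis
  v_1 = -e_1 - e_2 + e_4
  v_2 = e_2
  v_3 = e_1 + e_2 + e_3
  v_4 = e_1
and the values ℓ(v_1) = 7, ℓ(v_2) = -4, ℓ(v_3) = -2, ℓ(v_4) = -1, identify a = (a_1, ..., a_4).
a = (-1, -4, 3, 2)

Write a = (a_1, ..., a_4) in the standard basis. For each basis vector v_i, ℓ(v_i) = <v_i, a> is a linear equation in the a_j's. Collect the n equations into a matrix system V a = ℓ, where row i of V is v_i (expressed in the standard basis). Since V is invertible (lower-triangular with 1s on the diagonal, up to permutation), solve by back-substitution:
  V =
[[-1, -1, 0, 1],
 [0, 1, 0, 0],
 [1, 1, 1, 0],
 [1, 0, 0, 0]]
  V a = (7, -4, -2, -1)
Solving gives a = (-1, -4, 3, 2).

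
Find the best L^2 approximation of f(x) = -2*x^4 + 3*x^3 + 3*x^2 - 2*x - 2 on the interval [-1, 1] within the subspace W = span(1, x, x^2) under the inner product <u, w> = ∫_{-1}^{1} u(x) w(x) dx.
g(x) = 9*x^2/7 - x/5 - 64/35

The best approximation g ∈ W is the orthogonal projection of f onto W. Writing g = a_0 + a_1 x + a_2 x^2, the coefficients solve the normal equations G · a = b where
  G_{ij} = <φ_i, φ_j> and b_i = <f, φ_i>, with φ_0 = 1, φ_1 = x, φ_2 = x^2.
G =
  [2, 0, 2/3]
  [0, 2/3, 0]
  [2/3, 0, 2/5],
b = (-14/5, -2/15, -74/105).
Solving gives a_0 = -64/35, a_1 = -1/5, a_2 = 9/7, so
  g(x) = 9*x^2/7 - x/5 - 64/35.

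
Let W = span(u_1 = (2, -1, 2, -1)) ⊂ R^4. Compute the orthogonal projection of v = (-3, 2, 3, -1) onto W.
proj_W(v) = (-1/5, 1/10, -1/5, 1/10)

Set up U = [u_1 | ... | u_1] ∈ R^(4×1). The projector onto W = col(U) is P = U (U^T U)^(-1) U^T.
Compute U^T U =
  [10],
and U^T v = (-1).
Solve U^T U · c = U^T v for the coefficients: c = (-1/10). The projection is proj_W(v) = U c.
Check: (v - proj_W(v)) · u_1 = 0  (should be 0).
Result: proj_W(v) = (-1/5, 1/10, -1/5, 1/10).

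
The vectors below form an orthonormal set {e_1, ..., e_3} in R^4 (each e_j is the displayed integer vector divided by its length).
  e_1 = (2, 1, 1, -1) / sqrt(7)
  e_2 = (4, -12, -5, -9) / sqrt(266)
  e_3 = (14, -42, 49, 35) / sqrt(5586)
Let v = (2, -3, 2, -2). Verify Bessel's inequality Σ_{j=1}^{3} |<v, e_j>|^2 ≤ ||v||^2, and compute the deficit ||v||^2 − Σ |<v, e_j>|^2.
Σ |<v, e_j>|^2 = 59/3; ||v||^2 = 21; deficit = 4/3

Write each e_j = u_j / sqrt(<u_j, u_j>) where u_j is the displayed integer vector. Then <v, e_j> = <v, u_j> / sqrt(<u_j, u_j>), so |<v, e_j>|^2 = <v, u_j>^2 / <u_j, u_j>.
Coefficients: <v, e_1> = 5/sqrt(7), <v, e_2> = 52/sqrt(266), <v, e_3> = 182/sqrt(5586).
Square and sum: Σ |<v, e_j>|^2 = 59/3.
Compute ||v||^2 = v·v = 21.
Deficit = 21 − 59/3 = 4/3 ≥ 0, confirming Bessel's inequality. (The deficit equals ||v − Σ <v,e_j> e_j||^2, the squared distance from v to span{e_j}.)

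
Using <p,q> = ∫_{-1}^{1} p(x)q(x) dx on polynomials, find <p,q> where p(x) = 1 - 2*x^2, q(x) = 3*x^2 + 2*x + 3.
<p,q> = 8/5

Expand the product: p(x)·q(x) = -6*x^4 - 4*x^3 - 3*x^2 + 2*x + 3.
∫_{-1}^{1} of each monomial x^k gives [2/(k+1) if k even, 0 if k odd]. Integrating term-by-term (or equivalently evaluating the antiderivative F(x) = -6*x^5/5 - x^4 - x^3 + x^2 + 3*x at the endpoints):
  F(1) − F(−1) = 4/5 − (-4/5) = 8/5.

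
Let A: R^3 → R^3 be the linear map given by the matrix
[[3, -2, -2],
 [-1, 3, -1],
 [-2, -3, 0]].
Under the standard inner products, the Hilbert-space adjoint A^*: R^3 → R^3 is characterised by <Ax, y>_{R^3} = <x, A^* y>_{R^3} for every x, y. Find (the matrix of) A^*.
A^* = A^T =
[[3, -1, -2],
 [-2, 3, -3],
 [-2, -1, 0]]

For real matrices with standard dot products, the defining identity <Ax, y> = <x, A^* y> gives (Ax)^T y = x^T (A^*) y, i.e. x^T A^T y = x^T (A^*) y. Since this holds for all x, y, we must have A^* = A^T. Therefore
A^* =
[[3, -1, -2],
 [-2, 3, -3],
 [-2, -1, 0]].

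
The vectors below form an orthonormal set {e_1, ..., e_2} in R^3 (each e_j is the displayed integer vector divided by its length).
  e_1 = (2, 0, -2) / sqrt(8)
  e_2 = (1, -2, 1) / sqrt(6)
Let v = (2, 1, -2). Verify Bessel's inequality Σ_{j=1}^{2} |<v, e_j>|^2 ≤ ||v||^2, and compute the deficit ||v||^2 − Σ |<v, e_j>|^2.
Σ |<v, e_j>|^2 = 26/3; ||v||^2 = 9; deficit = 1/3

Write each e_j = u_j / sqrt(<u_j, u_j>) where u_j is the displayed integer vector. Then <v, e_j> = <v, u_j> / sqrt(<u_j, u_j>), so |<v, e_j>|^2 = <v, u_j>^2 / <u_j, u_j>.
Coefficients: <v, e_1> = 8/sqrt(8), <v, e_2> = -2/sqrt(6).
Square and sum: Σ |<v, e_j>|^2 = 26/3.
Compute ||v||^2 = v·v = 9.
Deficit = 9 − 26/3 = 1/3 ≥ 0, confirming Bessel's inequality. (The deficit equals ||v − Σ <v,e_j> e_j||^2, the squared distance from v to span{e_j}.)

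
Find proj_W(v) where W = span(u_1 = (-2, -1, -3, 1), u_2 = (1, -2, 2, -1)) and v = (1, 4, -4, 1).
proj_W(v) = (-107/101, 424/101, -256/101, 149/101)

Set up U = [u_1 | ... | u_2] ∈ R^(4×2). The projector onto W = col(U) is P = U (U^T U)^(-1) U^T.
Compute U^T U =
  [15, -7]
  [-7, 10],
and U^T v = (7, -16).
Solve U^T U · c = U^T v for the coefficients: c = (-42/101, -191/101). The projection is proj_W(v) = U c.
Check: (v - proj_W(v)) · u_1 = 0  (should be 0).
Check: (v - proj_W(v)) · u_2 = 0  (should be 0).
Result: proj_W(v) = (-107/101, 424/101, -256/101, 149/101).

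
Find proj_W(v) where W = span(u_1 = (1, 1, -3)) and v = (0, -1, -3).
proj_W(v) = (8/11, 8/11, -24/11)

Set up U = [u_1 | ... | u_1] ∈ R^(3×1). The projector onto W = col(U) is P = U (U^T U)^(-1) U^T.
Compute U^T U =
  [11],
and U^T v = (8).
Solve U^T U · c = U^T v for the coefficients: c = (8/11). The projection is proj_W(v) = U c.
Check: (v - proj_W(v)) · u_1 = 0  (should be 0).
Result: proj_W(v) = (8/11, 8/11, -24/11).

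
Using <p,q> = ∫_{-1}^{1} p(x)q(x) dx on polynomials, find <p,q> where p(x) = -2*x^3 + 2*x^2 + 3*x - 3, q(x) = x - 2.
<p,q> = 158/15

Expand the product: p(x)·q(x) = -2*x^4 + 6*x^3 - x^2 - 9*x + 6.
∫_{-1}^{1} of each monomial x^k gives [2/(k+1) if k even, 0 if k odd]. Integrating term-by-term (or equivalently evaluating the antiderivative F(x) = -2*x^5/5 + 3*x^4/2 - x^3/3 - 9*x^2/2 + 6*x at the endpoints):
  F(1) − F(−1) = 34/15 − (-124/15) = 158/15.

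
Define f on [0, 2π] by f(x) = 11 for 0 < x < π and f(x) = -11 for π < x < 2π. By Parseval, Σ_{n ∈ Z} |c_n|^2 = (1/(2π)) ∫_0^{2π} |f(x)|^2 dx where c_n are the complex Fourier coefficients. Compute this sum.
Σ |c_n|^2 = 121

Parseval equates the L^2 energy of f (normalised by 1/(2π)) with the ℓ^2 sum of its Fourier coefficients: (1/(2π)) ∫_0^{2π} |f|^2 = Σ |c_n|^2.
Compute the left side: (1/(2π)) [∫_0^π 11^2 dx + ∫_π^{2π} (-11)^2 dx] = (1/(2π)) · (121π + 121π) = (121 + 121)/2 = 121.
So Σ_{n ∈ Z} |c_n|^2 = 121.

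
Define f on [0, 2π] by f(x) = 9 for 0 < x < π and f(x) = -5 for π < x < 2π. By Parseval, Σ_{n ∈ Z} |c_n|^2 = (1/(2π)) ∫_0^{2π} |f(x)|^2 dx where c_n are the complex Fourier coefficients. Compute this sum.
Σ |c_n|^2 = 53

Parseval equates the L^2 energy of f (normalised by 1/(2π)) with the ℓ^2 sum of its Fourier coefficients: (1/(2π)) ∫_0^{2π} |f|^2 = Σ |c_n|^2.
Compute the left side: (1/(2π)) [∫_0^π 9^2 dx + ∫_π^{2π} (-5)^2 dx] = (1/(2π)) · (81π + 25π) = (81 + 25)/2 = 53.
So Σ_{n ∈ Z} |c_n|^2 = 53.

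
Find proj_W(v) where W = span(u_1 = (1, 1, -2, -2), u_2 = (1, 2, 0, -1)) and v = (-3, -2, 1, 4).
proj_W(v) = (-2, -3, 2, 3)

Set up U = [u_1 | ... | u_2] ∈ R^(4×2). The projector onto W = col(U) is P = U (U^T U)^(-1) U^T.
Compute U^T U =
  [10, 5]
  [5, 6],
and U^T v = (-15, -11).
Solve U^T U · c = U^T v for the coefficients: c = (-1, -1). The projection is proj_W(v) = U c.
Check: (v - proj_W(v)) · u_1 = 0  (should be 0).
Check: (v - proj_W(v)) · u_2 = 0  (should be 0).
Result: proj_W(v) = (-2, -3, 2, 3).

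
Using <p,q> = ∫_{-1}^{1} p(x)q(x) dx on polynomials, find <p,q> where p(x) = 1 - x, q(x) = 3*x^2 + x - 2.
<p,q> = -8/3

Expand the product: p(x)·q(x) = -3*x^3 + 2*x^2 + 3*x - 2.
∫_{-1}^{1} of each monomial x^k gives [2/(k+1) if k even, 0 if k odd]. Integrating term-by-term (or equivalently evaluating the antiderivative F(x) = -3*x^4/4 + 2*x^3/3 + 3*x^2/2 - 2*x at the endpoints):
  F(1) − F(−1) = -7/12 − (25/12) = -8/3.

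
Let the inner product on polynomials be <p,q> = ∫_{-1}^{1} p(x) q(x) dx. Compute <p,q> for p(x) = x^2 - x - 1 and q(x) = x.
<p,q> = -2/3

Expand the product: p(x)·q(x) = x^3 - x^2 - x.
∫_{-1}^{1} of each monomial x^k gives [2/(k+1) if k even, 0 if k odd]. Integrating term-by-term (or equivalently evaluating the antiderivative F(x) = x^4/4 - x^3/3 - x^2/2 at the endpoints):
  F(1) − F(−1) = -7/12 − (1/12) = -2/3.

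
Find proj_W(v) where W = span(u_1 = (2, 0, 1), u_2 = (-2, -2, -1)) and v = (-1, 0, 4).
proj_W(v) = (4/5, 0, 2/5)

Set up U = [u_1 | ... | u_2] ∈ R^(3×2). The projector onto W = col(U) is P = U (U^T U)^(-1) U^T.
Compute U^T U =
  [5, -5]
  [-5, 9],
and U^T v = (2, -2).
Solve U^T U · c = U^T v for the coefficients: c = (2/5, 0). The projection is proj_W(v) = U c.
Check: (v - proj_W(v)) · u_1 = 0  (should be 0).
Check: (v - proj_W(v)) · u_2 = 0  (should be 0).
Result: proj_W(v) = (4/5, 0, 2/5).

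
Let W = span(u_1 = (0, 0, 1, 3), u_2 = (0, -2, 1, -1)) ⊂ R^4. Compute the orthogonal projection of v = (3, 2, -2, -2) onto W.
proj_W(v) = (0, 2, -2, -2)

Set up U = [u_1 | ... | u_2] ∈ R^(4×2). The projector onto W = col(U) is P = U (U^T U)^(-1) U^T.
Compute U^T U =
  [10, -2]
  [-2, 6],
and U^T v = (-8, -4).
Solve U^T U · c = U^T v for the coefficients: c = (-1, -1). The projection is proj_W(v) = U c.
Check: (v - proj_W(v)) · u_1 = 0  (should be 0).
Check: (v - proj_W(v)) · u_2 = 0  (should be 0).
Result: proj_W(v) = (0, 2, -2, -2).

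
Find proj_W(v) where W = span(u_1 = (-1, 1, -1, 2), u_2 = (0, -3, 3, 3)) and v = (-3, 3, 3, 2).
proj_W(v) = (-1, 1/3, -1/3, 8/3)

Set up U = [u_1 | ... | u_2] ∈ R^(4×2). The projector onto W = col(U) is P = U (U^T U)^(-1) U^T.
Compute U^T U =
  [7, 0]
  [0, 27],
and U^T v = (7, 6).
Solve U^T U · c = U^T v for the coefficients: c = (1, 2/9). The projection is proj_W(v) = U c.
Check: (v - proj_W(v)) · u_1 = 0  (should be 0).
Check: (v - proj_W(v)) · u_2 = 0  (should be 0).
Result: proj_W(v) = (-1, 1/3, -1/3, 8/3).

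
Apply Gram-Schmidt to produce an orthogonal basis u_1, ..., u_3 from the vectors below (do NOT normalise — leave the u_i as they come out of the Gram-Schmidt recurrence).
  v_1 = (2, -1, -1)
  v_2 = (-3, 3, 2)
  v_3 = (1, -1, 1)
Orthogonal basis:
  u_1 = (2, -1, -1)
  u_2 = (2/3, 7/6, 1/6)
  u_3 = (5/11, -5/11, 15/11)

Apply the Gram-Schmidt recurrence
  u_1 = v_1
  u_i = v_i − Σ_{j<i} ((v_i · u_j) / (u_j · u_j)) · u_j.

Step by step this gives:
  u_1 = (2, -1, -1)
  u_2 = (2/3, 7/6, 1/6)
  u_3 = (5/11, -5/11, 15/11)

Orthogonality check:
  u_2 · u_1 = 0 (should be 0)
  u_3 · u_1 = 0 (should be 0)
  u_3 · u_2 = 0 (should be 0)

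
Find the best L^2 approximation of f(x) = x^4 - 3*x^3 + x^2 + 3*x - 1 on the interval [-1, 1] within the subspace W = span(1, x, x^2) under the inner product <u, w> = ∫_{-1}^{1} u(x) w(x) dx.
g(x) = 13*x^2/7 + 6*x/5 - 38/35

The best approximation g ∈ W is the orthogonal projection of f onto W. Writing g = a_0 + a_1 x + a_2 x^2, the coefficients solve the normal equations G · a = b where
  G_{ij} = <φ_i, φ_j> and b_i = <f, φ_i>, with φ_0 = 1, φ_1 = x, φ_2 = x^2.
G =
  [2, 0, 2/3]
  [0, 2/3, 0]
  [2/3, 0, 2/5],
b = (-14/15, 4/5, 2/105).
Solving gives a_0 = -38/35, a_1 = 6/5, a_2 = 13/7, so
  g(x) = 13*x^2/7 + 6*x/5 - 38/35.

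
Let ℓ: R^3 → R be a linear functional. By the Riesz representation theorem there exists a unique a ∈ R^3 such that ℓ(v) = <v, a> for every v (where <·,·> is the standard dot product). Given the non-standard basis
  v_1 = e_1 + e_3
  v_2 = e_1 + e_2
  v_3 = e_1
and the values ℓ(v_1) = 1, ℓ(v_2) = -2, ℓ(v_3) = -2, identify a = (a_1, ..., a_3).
a = (-2, 0, 3)

Write a = (a_1, ..., a_3) in the standard basis. For each basis vector v_i, ℓ(v_i) = <v_i, a> is a linear equation in the a_j's. Collect the n equations into a matrix system V a = ℓ, where row i of V is v_i (expressed in the standard basis). Since V is invertible (lower-triangular with 1s on the diagonal, up to permutation), solve by back-substitution:
  V =
[[1, 0, 1],
 [1, 1, 0],
 [1, 0, 0]]
  V a = (1, -2, -2)
Solving gives a = (-2, 0, 3).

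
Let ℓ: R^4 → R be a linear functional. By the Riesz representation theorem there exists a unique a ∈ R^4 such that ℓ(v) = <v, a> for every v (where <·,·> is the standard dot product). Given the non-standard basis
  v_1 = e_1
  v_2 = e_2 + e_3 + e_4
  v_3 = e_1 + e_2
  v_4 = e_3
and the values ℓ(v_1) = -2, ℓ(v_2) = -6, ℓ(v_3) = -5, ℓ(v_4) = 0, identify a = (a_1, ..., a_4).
a = (-2, -3, 0, -3)

Write a = (a_1, ..., a_4) in the standard basis. For each basis vector v_i, ℓ(v_i) = <v_i, a> is a linear equation in the a_j's. Collect the n equations into a matrix system V a = ℓ, where row i of V is v_i (expressed in the standard basis). Since V is invertible (lower-triangular with 1s on the diagonal, up to permutation), solve by back-substitution:
  V =
[[1, 0, 0, 0],
 [0, 1, 1, 1],
 [1, 1, 0, 0],
 [0, 0, 1, 0]]
  V a = (-2, -6, -5, 0)
Solving gives a = (-2, -3, 0, -3).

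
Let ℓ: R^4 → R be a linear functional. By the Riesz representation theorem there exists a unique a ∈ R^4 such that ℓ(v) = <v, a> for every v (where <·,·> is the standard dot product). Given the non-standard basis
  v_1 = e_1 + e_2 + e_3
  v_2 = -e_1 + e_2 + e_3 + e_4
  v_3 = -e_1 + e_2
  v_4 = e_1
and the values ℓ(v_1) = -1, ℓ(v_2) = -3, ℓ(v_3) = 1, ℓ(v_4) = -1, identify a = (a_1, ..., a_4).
a = (-1, 0, 0, -4)

Write a = (a_1, ..., a_4) in the standard basis. For each basis vector v_i, ℓ(v_i) = <v_i, a> is a linear equation in the a_j's. Collect the n equations into a matrix system V a = ℓ, where row i of V is v_i (expressed in the standard basis). Since V is invertible (lower-triangular with 1s on the diagonal, up to permutation), solve by back-substitution:
  V =
[[1, 1, 1, 0],
 [-1, 1, 1, 1],
 [-1, 1, 0, 0],
 [1, 0, 0, 0]]
  V a = (-1, -3, 1, -1)
Solving gives a = (-1, 0, 0, -4).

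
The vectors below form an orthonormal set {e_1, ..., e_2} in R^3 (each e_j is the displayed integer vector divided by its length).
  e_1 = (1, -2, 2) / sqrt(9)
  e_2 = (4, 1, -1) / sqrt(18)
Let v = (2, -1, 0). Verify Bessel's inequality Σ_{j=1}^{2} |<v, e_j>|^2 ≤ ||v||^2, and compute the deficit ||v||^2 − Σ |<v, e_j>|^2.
Σ |<v, e_j>|^2 = 9/2; ||v||^2 = 5; deficit = 1/2

Write each e_j = u_j / sqrt(<u_j, u_j>) where u_j is the displayed integer vector. Then <v, e_j> = <v, u_j> / sqrt(<u_j, u_j>), so |<v, e_j>|^2 = <v, u_j>^2 / <u_j, u_j>.
Coefficients: <v, e_1> = 4/sqrt(9), <v, e_2> = 7/sqrt(18).
Square and sum: Σ |<v, e_j>|^2 = 9/2.
Compute ||v||^2 = v·v = 5.
Deficit = 5 − 9/2 = 1/2 ≥ 0, confirming Bessel's inequality. (The deficit equals ||v − Σ <v,e_j> e_j||^2, the squared distance from v to span{e_j}.)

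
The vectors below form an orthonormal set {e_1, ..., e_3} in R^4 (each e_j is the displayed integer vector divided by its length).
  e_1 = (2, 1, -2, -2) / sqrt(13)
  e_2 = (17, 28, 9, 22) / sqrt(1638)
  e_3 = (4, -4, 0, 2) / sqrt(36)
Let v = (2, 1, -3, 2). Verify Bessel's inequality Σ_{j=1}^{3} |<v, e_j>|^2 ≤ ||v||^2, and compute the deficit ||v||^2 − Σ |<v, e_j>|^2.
Σ |<v, e_j>|^2 = 131/14; ||v||^2 = 18; deficit = 121/14

Write each e_j = u_j / sqrt(<u_j, u_j>) where u_j is the displayed integer vector. Then <v, e_j> = <v, u_j> / sqrt(<u_j, u_j>), so |<v, e_j>|^2 = <v, u_j>^2 / <u_j, u_j>.
Coefficients: <v, e_1> = 7/sqrt(13), <v, e_2> = 79/sqrt(1638), <v, e_3> = 8/sqrt(36).
Square and sum: Σ |<v, e_j>|^2 = 131/14.
Compute ||v||^2 = v·v = 18.
Deficit = 18 − 131/14 = 121/14 ≥ 0, confirming Bessel's inequality. (The deficit equals ||v − Σ <v,e_j> e_j||^2, the squared distance from v to span{e_j}.)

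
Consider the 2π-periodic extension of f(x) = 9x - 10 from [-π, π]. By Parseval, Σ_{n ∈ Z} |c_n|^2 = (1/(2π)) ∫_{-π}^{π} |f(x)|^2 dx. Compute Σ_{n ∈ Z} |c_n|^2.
Σ |c_n|^2 = 27π^2 + 100

Expand and integrate term by term over [-π, π]:
  ∫ (9x)^2 dx = 81·(2π^3/3); ∫ 2·9·(-10)·x dx = 0 (odd integrand); ∫ (-10)^2 dx = 100·2π.
So (1/(2π)) ∫_{-π}^{π} (9x - 10)^2 dx = 81π^2/3 + 100 = 27π^2 + 100.
Parseval ⇒ Σ |c_n|^2 = 27π^2 + 100.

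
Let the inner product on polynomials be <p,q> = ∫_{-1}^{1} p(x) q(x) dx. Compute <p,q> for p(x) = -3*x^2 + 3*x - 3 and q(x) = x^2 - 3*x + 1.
<p,q> = -86/5

Expand the product: p(x)·q(x) = -3*x^4 + 12*x^3 - 15*x^2 + 12*x - 3.
∫_{-1}^{1} of each monomial x^k gives [2/(k+1) if k even, 0 if k odd]. Integrating term-by-term (or equivalently evaluating the antiderivative F(x) = -3*x^5/5 + 3*x^4 - 5*x^3 + 6*x^2 - 3*x at the endpoints):
  F(1) − F(−1) = 2/5 − (88/5) = -86/5.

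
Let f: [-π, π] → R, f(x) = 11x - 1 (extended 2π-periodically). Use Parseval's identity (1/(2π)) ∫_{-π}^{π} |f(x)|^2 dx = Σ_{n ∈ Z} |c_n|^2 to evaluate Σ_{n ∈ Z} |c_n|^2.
Σ |c_n|^2 = 121π^2/3 + 1

Expand and integrate term by term over [-π, π]:
  ∫ (11x)^2 dx = 121·(2π^3/3); ∫ 2·11·(-1)·x dx = 0 (odd integrand); ∫ (-1)^2 dx = 1·2π.
So (1/(2π)) ∫_{-π}^{π} (11x - 1)^2 dx = 121π^2/3 + 1 = 121π^2/3 + 1.
Parseval ⇒ Σ |c_n|^2 = 121π^2/3 + 1.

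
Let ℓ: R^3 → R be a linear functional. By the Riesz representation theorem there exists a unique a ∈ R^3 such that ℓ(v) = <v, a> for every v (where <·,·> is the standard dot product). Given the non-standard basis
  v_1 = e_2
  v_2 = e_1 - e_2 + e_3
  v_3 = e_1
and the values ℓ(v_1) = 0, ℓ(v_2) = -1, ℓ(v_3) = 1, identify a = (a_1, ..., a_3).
a = (1, 0, -2)

Write a = (a_1, ..., a_3) in the standard basis. For each basis vector v_i, ℓ(v_i) = <v_i, a> is a linear equation in the a_j's. Collect the n equations into a matrix system V a = ℓ, where row i of V is v_i (expressed in the standard basis). Since V is invertible (lower-triangular with 1s on the diagonal, up to permutation), solve by back-substitution:
  V =
[[0, 1, 0],
 [1, -1, 1],
 [1, 0, 0]]
  V a = (0, -1, 1)
Solving gives a = (1, 0, -2).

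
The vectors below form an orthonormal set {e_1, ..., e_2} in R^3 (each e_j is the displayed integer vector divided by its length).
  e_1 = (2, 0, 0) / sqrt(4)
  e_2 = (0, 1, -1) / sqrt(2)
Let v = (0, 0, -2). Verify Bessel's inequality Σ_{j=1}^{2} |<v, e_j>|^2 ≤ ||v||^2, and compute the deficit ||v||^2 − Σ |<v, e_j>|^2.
Σ |<v, e_j>|^2 = 2; ||v||^2 = 4; deficit = 2

Write each e_j = u_j / sqrt(<u_j, u_j>) where u_j is the displayed integer vector. Then <v, e_j> = <v, u_j> / sqrt(<u_j, u_j>), so |<v, e_j>|^2 = <v, u_j>^2 / <u_j, u_j>.
Coefficients: <v, e_1> = 0/sqrt(4), <v, e_2> = 2/sqrt(2).
Square and sum: Σ |<v, e_j>|^2 = 2.
Compute ||v||^2 = v·v = 4.
Deficit = 4 − 2 = 2 ≥ 0, confirming Bessel's inequality. (The deficit equals ||v − Σ <v,e_j> e_j||^2, the squared distance from v to span{e_j}.)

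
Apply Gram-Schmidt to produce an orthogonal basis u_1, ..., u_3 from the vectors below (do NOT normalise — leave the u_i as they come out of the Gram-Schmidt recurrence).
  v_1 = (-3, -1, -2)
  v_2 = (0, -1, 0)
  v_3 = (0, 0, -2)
Orthogonal basis:
  u_1 = (-3, -1, -2)
  u_2 = (3/14, -13/14, 1/7)
  u_3 = (12/13, 0, -18/13)

Apply the Gram-Schmidt recurrence
  u_1 = v_1
  u_i = v_i − Σ_{j<i} ((v_i · u_j) / (u_j · u_j)) · u_j.

Step by step this gives:
  u_1 = (-3, -1, -2)
  u_2 = (3/14, -13/14, 1/7)
  u_3 = (12/13, 0, -18/13)

Orthogonality check:
  u_2 · u_1 = 0 (should be 0)
  u_3 · u_1 = 0 (should be 0)
  u_3 · u_2 = 0 (should be 0)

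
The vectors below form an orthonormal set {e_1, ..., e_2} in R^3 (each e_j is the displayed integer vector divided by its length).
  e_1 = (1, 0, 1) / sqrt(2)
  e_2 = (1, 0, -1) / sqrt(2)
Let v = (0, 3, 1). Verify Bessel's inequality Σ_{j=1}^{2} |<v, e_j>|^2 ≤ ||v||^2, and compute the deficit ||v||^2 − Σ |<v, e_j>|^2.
Σ |<v, e_j>|^2 = 1; ||v||^2 = 10; deficit = 9

Write each e_j = u_j / sqrt(<u_j, u_j>) where u_j is the displayed integer vector. Then <v, e_j> = <v, u_j> / sqrt(<u_j, u_j>), so |<v, e_j>|^2 = <v, u_j>^2 / <u_j, u_j>.
Coefficients: <v, e_1> = 1/sqrt(2), <v, e_2> = -1/sqrt(2).
Square and sum: Σ |<v, e_j>|^2 = 1.
Compute ||v||^2 = v·v = 10.
Deficit = 10 − 1 = 9 ≥ 0, confirming Bessel's inequality. (The deficit equals ||v − Σ <v,e_j> e_j||^2, the squared distance from v to span{e_j}.)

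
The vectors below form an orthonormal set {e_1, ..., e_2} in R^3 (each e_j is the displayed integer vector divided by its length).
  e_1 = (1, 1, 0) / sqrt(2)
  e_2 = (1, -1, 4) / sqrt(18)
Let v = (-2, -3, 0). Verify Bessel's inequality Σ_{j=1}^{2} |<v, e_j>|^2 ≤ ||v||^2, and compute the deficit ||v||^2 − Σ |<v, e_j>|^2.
Σ |<v, e_j>|^2 = 113/9; ||v||^2 = 13; deficit = 4/9

Write each e_j = u_j / sqrt(<u_j, u_j>) where u_j is the displayed integer vector. Then <v, e_j> = <v, u_j> / sqrt(<u_j, u_j>), so |<v, e_j>|^2 = <v, u_j>^2 / <u_j, u_j>.
Coefficients: <v, e_1> = -5/sqrt(2), <v, e_2> = 1/sqrt(18).
Square and sum: Σ |<v, e_j>|^2 = 113/9.
Compute ||v||^2 = v·v = 13.
Deficit = 13 − 113/9 = 4/9 ≥ 0, confirming Bessel's inequality. (The deficit equals ||v − Σ <v,e_j> e_j||^2, the squared distance from v to span{e_j}.)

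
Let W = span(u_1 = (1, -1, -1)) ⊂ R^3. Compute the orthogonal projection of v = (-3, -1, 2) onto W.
proj_W(v) = (-4/3, 4/3, 4/3)

Set up U = [u_1 | ... | u_1] ∈ R^(3×1). The projector onto W = col(U) is P = U (U^T U)^(-1) U^T.
Compute U^T U =
  [3],
and U^T v = (-4).
Solve U^T U · c = U^T v for the coefficients: c = (-4/3). The projection is proj_W(v) = U c.
Check: (v - proj_W(v)) · u_1 = 0  (should be 0).
Result: proj_W(v) = (-4/3, 4/3, 4/3).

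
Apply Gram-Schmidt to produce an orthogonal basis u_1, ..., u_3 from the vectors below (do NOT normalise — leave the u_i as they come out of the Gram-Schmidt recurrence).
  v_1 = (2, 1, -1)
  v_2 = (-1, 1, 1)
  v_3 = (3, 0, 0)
Orthogonal basis:
  u_1 = (2, 1, -1)
  u_2 = (-1/3, 4/3, 2/3)
  u_3 = (6/7, -3/7, 9/7)

Apply the Gram-Schmidt recurrence
  u_1 = v_1
  u_i = v_i − Σ_{j<i} ((v_i · u_j) / (u_j · u_j)) · u_j.

Step by step this gives:
  u_1 = (2, 1, -1)
  u_2 = (-1/3, 4/3, 2/3)
  u_3 = (6/7, -3/7, 9/7)

Orthogonality check:
  u_2 · u_1 = 0 (should be 0)
  u_3 · u_1 = 0 (should be 0)
  u_3 · u_2 = 0 (should be 0)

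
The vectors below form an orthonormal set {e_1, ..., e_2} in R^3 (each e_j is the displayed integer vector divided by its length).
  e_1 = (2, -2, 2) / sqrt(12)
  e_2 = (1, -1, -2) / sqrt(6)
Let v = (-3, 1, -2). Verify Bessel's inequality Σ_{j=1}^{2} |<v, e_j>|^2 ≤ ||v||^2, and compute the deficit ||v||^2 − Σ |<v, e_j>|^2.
Σ |<v, e_j>|^2 = 12; ||v||^2 = 14; deficit = 2

Write each e_j = u_j / sqrt(<u_j, u_j>) where u_j is the displayed integer vector. Then <v, e_j> = <v, u_j> / sqrt(<u_j, u_j>), so |<v, e_j>|^2 = <v, u_j>^2 / <u_j, u_j>.
Coefficients: <v, e_1> = -12/sqrt(12), <v, e_2> = 0/sqrt(6).
Square and sum: Σ |<v, e_j>|^2 = 12.
Compute ||v||^2 = v·v = 14.
Deficit = 14 − 12 = 2 ≥ 0, confirming Bessel's inequality. (The deficit equals ||v − Σ <v,e_j> e_j||^2, the squared distance from v to span{e_j}.)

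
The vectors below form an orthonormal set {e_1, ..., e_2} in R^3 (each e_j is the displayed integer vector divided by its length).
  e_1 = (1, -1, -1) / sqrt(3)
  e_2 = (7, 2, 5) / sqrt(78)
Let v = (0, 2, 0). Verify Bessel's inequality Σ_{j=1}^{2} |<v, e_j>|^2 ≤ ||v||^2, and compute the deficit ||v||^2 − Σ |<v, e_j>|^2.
Σ |<v, e_j>|^2 = 20/13; ||v||^2 = 4; deficit = 32/13

Write each e_j = u_j / sqrt(<u_j, u_j>) where u_j is the displayed integer vector. Then <v, e_j> = <v, u_j> / sqrt(<u_j, u_j>), so |<v, e_j>|^2 = <v, u_j>^2 / <u_j, u_j>.
Coefficients: <v, e_1> = -2/sqrt(3), <v, e_2> = 4/sqrt(78).
Square and sum: Σ |<v, e_j>|^2 = 20/13.
Compute ||v||^2 = v·v = 4.
Deficit = 4 − 20/13 = 32/13 ≥ 0, confirming Bessel's inequality. (The deficit equals ||v − Σ <v,e_j> e_j||^2, the squared distance from v to span{e_j}.)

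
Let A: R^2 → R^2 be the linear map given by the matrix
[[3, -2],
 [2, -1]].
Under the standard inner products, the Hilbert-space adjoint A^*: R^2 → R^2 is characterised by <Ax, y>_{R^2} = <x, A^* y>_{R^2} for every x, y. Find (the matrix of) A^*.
A^* = A^T =
[[3, 2],
 [-2, -1]]

For real matrices with standard dot products, the defining identity <Ax, y> = <x, A^* y> gives (Ax)^T y = x^T (A^*) y, i.e. x^T A^T y = x^T (A^*) y. Since this holds for all x, y, we must have A^* = A^T. Therefore
A^* =
[[3, 2],
 [-2, -1]].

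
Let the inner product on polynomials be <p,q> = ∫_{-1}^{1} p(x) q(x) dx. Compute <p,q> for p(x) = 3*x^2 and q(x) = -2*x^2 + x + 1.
<p,q> = -2/5

Expand the product: p(x)·q(x) = -6*x^4 + 3*x^3 + 3*x^2.
∫_{-1}^{1} of each monomial x^k gives [2/(k+1) if k even, 0 if k odd]. Integrating term-by-term (or equivalently evaluating the antiderivative F(x) = -6*x^5/5 + 3*x^4/4 + x^3 at the endpoints):
  F(1) − F(−1) = 11/20 − (19/20) = -2/5.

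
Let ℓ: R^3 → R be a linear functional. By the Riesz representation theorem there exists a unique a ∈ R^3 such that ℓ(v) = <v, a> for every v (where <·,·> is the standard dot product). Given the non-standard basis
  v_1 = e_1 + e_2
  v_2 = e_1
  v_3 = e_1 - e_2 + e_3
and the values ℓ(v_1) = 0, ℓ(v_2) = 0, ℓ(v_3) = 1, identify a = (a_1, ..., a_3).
a = (0, 0, 1)

Write a = (a_1, ..., a_3) in the standard basis. For each basis vector v_i, ℓ(v_i) = <v_i, a> is a linear equation in the a_j's. Collect the n equations into a matrix system V a = ℓ, where row i of V is v_i (expressed in the standard basis). Since V is invertible (lower-triangular with 1s on the diagonal, up to permutation), solve by back-substitution:
  V =
[[1, 1, 0],
 [1, 0, 0],
 [1, -1, 1]]
  V a = (0, 0, 1)
Solving gives a = (0, 0, 1).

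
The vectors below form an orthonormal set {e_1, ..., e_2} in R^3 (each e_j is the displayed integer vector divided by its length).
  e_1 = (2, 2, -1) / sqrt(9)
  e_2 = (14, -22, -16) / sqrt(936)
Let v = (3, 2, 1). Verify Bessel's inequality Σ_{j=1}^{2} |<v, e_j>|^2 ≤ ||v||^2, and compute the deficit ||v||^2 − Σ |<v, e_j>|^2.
Σ |<v, e_j>|^2 = 243/26; ||v||^2 = 14; deficit = 121/26

Write each e_j = u_j / sqrt(<u_j, u_j>) where u_j is the displayed integer vector. Then <v, e_j> = <v, u_j> / sqrt(<u_j, u_j>), so |<v, e_j>|^2 = <v, u_j>^2 / <u_j, u_j>.
Coefficients: <v, e_1> = 9/sqrt(9), <v, e_2> = -18/sqrt(936).
Square and sum: Σ |<v, e_j>|^2 = 243/26.
Compute ||v||^2 = v·v = 14.
Deficit = 14 − 243/26 = 121/26 ≥ 0, confirming Bessel's inequality. (The deficit equals ||v − Σ <v,e_j> e_j||^2, the squared distance from v to span{e_j}.)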